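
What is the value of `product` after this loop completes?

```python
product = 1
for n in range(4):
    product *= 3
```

3^4 = 81
`product` takes the values: 1 → 3 → 9 → 27 → 81

Answer: 81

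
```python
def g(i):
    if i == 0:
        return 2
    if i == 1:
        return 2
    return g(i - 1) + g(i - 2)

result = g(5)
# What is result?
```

Build up from base cases: g(0)=2, g(1)=2, g(2)=4, g(3)=6, g(4)=10, g(5)=16

Answer: 16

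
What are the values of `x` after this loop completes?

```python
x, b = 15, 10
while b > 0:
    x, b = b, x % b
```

GCD of 15 and 10
`x` takes the values: 15 → 10 → 5

Answer: 5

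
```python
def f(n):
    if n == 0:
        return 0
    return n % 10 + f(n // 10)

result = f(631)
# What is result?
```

Sum of digits of 631: 1 + 3 + 6 = 10

Answer: 10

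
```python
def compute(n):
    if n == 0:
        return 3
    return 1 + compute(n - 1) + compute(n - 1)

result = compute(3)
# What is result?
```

compute(n) = 1 + 2·compute(n-1), compute(0)=3. Closed form: (3+1)·2^3 - 1 = 31.

Answer: 31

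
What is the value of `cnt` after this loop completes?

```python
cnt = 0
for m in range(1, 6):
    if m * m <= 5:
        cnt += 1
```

Count numbers where m² ≤ 5
`cnt` takes the values: 0 → 1 → 2

Answer: 2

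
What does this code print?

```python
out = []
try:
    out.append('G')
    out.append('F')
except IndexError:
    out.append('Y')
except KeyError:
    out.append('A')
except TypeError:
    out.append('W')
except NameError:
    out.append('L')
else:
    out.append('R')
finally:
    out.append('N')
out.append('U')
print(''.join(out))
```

Execution trace: 'G' (try body) → 'F' (try body, no exception) → 'R' (else) → 'N' (finally) → 'U' (after the try/except). Output: GFRNU

Answer: GFRNU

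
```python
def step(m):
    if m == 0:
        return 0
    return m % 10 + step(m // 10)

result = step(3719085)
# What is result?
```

Sum of digits of 3719085: 5 + 8 + 0 + 9 + 1 + 7 + 3 = 33

Answer: 33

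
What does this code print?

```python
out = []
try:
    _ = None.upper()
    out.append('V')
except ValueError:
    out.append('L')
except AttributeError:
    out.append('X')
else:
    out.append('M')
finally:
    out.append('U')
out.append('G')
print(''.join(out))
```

Execution trace: 'X' (except AttributeError) → 'U' (finally) → 'G' (after the try/except). Output: XUG

Answer: XUG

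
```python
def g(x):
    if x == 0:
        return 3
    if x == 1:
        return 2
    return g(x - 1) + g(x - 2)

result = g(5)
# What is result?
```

Build up from base cases: g(0)=3, g(1)=2, g(2)=5, g(3)=7, g(4)=12, g(5)=19

Answer: 19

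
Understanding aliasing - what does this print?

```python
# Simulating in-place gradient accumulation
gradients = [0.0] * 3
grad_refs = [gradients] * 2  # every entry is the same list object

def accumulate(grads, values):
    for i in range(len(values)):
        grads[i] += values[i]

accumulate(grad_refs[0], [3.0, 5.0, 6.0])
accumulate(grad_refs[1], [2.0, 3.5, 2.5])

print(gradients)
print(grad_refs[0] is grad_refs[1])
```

Key concept: gradient accumulation aliasing.
Step by step:
`gradients = [0.0] * 3` → gradients = [0.0, 0.0, 0.0]
`grad_refs = [gradients] * 2` → grad_refs = [[0.0, 0.0, 0.0], [0.0, 0.0, 0.0]]
`accumulate(grad_refs[0], [3.0, 5.0, 6.0])` → gradients = [3.0, 5.0, 6.0]; grad_refs = [[3.0, 5.0, 6.0], [3.0, 5.0, 6.0]]
`accumulate(grad_refs[1], [2.0, 3.5, 2.5])` → gradients = [5.0, 8.5, 8.5]; grad_refs = [[5.0, 8.5, 8.5], [5.0, 8.5, 8.5]]
`print(gradients)` → prints [5.0, 8.5, 8.5]
`print(grad_refs[0] is grad_refs[1])` → prints True

Answer:
[5.0, 8.5, 8.5]
True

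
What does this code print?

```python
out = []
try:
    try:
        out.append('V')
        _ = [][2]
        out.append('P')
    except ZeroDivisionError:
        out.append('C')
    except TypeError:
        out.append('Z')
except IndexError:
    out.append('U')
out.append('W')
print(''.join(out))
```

Execution trace: 'V' (inner try body) → 'U' (outer except IndexError) → 'W' (after the try/except). Output: VUW

Answer: VUW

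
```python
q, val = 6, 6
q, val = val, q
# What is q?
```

Trace:
`q, val = 6, 6` → q = 6; val = 6
`q, val = val, q` → q = 6; val = 6
So q = 6

Answer: 6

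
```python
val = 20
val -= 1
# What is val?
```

Trace:
`val = 20` → val = 20
`val -= 1` → val = 19
So val = 19

Answer: 19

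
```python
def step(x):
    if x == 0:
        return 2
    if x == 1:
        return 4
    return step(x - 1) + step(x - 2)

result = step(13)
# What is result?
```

Build up from base cases: step(0)=2, step(1)=4, step(2)=6, step(3)=10, step(4)=16, step(5)=26, step(6)=42, ..., step(13)=1220

Answer: 1220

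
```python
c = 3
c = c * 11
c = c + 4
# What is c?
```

Trace:
`c = 3` → c = 3
`c = c * 11` → c = 33
`c = c + 4` → c = 37
So c = 37

Answer: 37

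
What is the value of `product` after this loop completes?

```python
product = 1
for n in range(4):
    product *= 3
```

3^4 = 81
`product` takes the values: 1 → 3 → 9 → 27 → 81

Answer: 81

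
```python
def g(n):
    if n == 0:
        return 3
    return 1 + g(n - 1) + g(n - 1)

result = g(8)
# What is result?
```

g(n) = 1 + 2·g(n-1), g(0)=3. Closed form: (3+1)·2^8 - 1 = 1023.

Answer: 1023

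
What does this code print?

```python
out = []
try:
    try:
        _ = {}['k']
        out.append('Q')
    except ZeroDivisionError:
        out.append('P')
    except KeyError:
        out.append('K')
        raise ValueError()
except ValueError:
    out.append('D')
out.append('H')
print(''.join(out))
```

Execution trace: 'K' (inner except KeyError) → 'D' (outer except ValueError) → 'H' (after the try/except). Output: KDH

Answer: KDH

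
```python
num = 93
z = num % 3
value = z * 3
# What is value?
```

Trace:
`num = 93` → num = 93
`z = num % 3` → z = 0
`value = z * 3` → value = 0
So value = 0

Answer: 0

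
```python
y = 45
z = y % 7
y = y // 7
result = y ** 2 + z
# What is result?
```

Trace:
`y = 45` → y = 45
`z = y % 7` → z = 3
`y = y // 7` → y = 6
`result = y ** 2 + z` → result = 39
So result = 39

Answer: 39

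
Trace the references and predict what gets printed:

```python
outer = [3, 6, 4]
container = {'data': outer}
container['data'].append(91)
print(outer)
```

Key concept: dict holds reference to list.
Step by step:
`outer = [3, 6, 4]` → outer = [3, 6, 4]
`container = {'data': outer}` → container = {'data': [3, 6, 4]}
`container['data'].append(91)` → outer = [3, 6, 4, 91]; container = {'data': [3, 6, 4, 91]}
`print(outer)` → prints [3, 6, 4, 91]

Answer: [3, 6, 4, 91]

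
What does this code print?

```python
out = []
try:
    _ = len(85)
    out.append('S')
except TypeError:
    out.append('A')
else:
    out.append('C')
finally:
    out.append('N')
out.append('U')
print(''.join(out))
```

Execution trace: 'A' (except TypeError) → 'N' (finally) → 'U' (after the try/except). Output: ANU

Answer: ANU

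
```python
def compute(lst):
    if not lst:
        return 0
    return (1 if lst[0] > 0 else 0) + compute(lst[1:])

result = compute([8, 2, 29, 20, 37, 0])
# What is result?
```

Count of positive elements in [8, 2, 29, 20, 37, 0] = 5

Answer: 5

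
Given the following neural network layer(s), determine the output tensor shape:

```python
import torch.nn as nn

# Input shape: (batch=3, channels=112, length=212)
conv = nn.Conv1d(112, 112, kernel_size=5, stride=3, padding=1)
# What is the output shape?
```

Input: (3, 112, 212) -> Output: (3, 112, 70)

Answer: (3, 112, 70)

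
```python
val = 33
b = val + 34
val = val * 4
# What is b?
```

Trace:
`val = 33` → val = 33
`b = val + 34` → b = 67
`val = val * 4` → val = 132
So b = 67

Answer: 67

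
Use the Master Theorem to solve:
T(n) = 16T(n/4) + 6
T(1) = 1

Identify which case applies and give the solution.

a=16, b=4, f(n)=6. log_4(16) = 2. Since c=0 < 2, Case 1 applies: T(n) = Θ(n^log_b(a)) = O(n^2).

Answer: O(n^2) - Case 1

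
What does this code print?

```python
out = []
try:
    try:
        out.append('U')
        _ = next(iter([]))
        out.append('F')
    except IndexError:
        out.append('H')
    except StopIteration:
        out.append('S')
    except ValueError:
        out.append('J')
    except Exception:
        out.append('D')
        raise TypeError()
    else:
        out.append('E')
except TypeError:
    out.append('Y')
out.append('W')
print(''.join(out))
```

Execution trace: 'U' (inner try body) → 'S' (inner except StopIteration) → 'W' (after the try/except). Output: USW

Answer: USW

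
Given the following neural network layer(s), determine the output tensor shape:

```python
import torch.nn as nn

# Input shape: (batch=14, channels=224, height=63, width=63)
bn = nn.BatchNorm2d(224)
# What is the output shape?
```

Input: (14, 224, 63, 63) -> Output: (14, 224, 63, 63)

Answer: (14, 224, 63, 63)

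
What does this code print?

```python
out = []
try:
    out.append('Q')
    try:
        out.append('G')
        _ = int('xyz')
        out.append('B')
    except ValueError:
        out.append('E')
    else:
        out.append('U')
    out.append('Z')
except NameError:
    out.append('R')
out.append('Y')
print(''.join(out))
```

Execution trace: 'Q' (try body) → 'G' (inner try body) → 'E' (inner except ValueError) → 'Z' (try body, no exception) → 'Y' (after the try/except). Output: QGEZY

Answer: QGEZY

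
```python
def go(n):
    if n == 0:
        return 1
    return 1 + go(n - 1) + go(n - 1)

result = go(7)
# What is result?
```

go(n) = 1 + 2·go(n-1), go(0)=1. Closed form: (1+1)·2^7 - 1 = 255.

Answer: 255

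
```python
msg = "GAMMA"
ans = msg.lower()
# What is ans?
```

Trace:
`msg = "GAMMA"` → msg = 'GAMMA'
`ans = msg.lower()` → ans = 'gamma'
So ans = 'gamma'

Answer: 'gamma'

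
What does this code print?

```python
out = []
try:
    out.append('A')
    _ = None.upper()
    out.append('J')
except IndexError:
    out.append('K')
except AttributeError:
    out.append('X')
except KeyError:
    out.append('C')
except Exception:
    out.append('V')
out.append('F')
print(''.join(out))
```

Execution trace: 'A' (try body) → 'X' (except AttributeError) → 'F' (after the try/except). Output: AXF

Answer: AXF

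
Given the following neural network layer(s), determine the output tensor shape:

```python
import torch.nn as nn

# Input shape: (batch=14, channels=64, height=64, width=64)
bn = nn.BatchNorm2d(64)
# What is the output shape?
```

Input: (14, 64, 64, 64) -> Output: (14, 64, 64, 64)

Answer: (14, 64, 64, 64)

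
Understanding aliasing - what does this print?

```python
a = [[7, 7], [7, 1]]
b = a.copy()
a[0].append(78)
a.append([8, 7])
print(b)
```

Key concept: shallow copy with nested lists.
Step by step:
`a = [[7, 7], [7, 1]]` → a = [[7, 7], [7, 1]]
`b = a.copy()` → b = [[7, 7], [7, 1]]
`a[0].append(78)` → a = [[7, 7, 78], [7, 1]]; b = [[7, 7, 78], [7, 1]]
`a.append([8, 7])` → a = [[7, 7, 78], [7, 1], [8, 7]]
`print(b)` → prints [[7, 7, 78], [7, 1]]

Answer: [[7, 7, 78], [7, 1]]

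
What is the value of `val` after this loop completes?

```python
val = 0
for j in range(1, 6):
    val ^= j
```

XOR of 1 to 5
`val` takes the values: 0 → 1 → 3 → 0 → 4 → 1

Answer: 1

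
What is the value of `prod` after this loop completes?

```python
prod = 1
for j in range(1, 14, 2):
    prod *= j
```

Product of 1, 3, 5, ... up to 13
`prod` takes the values: 1 → 3 → 15 → 105 → 945 → 10395 → 135135

Answer: 135135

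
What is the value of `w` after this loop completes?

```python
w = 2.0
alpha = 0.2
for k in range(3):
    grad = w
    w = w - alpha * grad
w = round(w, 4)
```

Gradient descent: w = 2.0 * (1 - 0.2)^3
`w` takes the values: 2.0 → 1.6 → 1.28 → 1.024

Answer: 1.024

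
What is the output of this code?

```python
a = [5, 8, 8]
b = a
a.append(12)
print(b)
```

Key concept: basic list aliasing.
Step by step:
`a = [5, 8, 8]` → a = [5, 8, 8]
`b = a` → b = [5, 8, 8] (same object as a)
`a.append(12)` → a = [5, 8, 8, 12] (same object as b); b = [5, 8, 8, 12] (same object as a)
`print(b)` → prints [5, 8, 8, 12]

Answer: [5, 8, 8, 12]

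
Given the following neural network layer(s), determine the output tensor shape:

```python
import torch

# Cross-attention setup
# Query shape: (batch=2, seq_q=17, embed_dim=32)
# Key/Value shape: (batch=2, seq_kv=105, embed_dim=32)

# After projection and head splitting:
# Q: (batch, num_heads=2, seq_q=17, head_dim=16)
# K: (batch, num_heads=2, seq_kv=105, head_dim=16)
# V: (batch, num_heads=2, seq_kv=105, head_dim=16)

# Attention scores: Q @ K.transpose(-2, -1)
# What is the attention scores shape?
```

Input: (2, 17, 32) -> Output: (2, 2, 17, 105)

Answer: (2, 2, 17, 105)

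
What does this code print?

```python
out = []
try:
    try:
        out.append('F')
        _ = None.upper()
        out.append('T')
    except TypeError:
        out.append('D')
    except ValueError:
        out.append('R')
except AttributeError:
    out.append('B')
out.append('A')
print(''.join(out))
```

Execution trace: 'F' (try body) → 'B' (outer except AttributeError) → 'A' (after the try/except). Output: FBA

Answer: FBA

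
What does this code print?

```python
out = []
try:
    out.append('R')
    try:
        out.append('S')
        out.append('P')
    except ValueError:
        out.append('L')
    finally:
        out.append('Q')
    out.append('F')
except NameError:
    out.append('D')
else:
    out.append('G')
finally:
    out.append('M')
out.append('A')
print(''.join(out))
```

Execution trace: 'R' (try body) → 'S' (inner try body) → 'P' (inner try body, no exception) → 'Q' (inner finally) → 'F' (try body, no exception) → 'G' (else) → 'M' (finally) → 'A' (after the try/except). Output: RSPQFGMA

Answer: RSPQFGMA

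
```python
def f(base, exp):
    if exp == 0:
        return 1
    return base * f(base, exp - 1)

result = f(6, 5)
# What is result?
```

f(6, 5) = 6 * 6 * 6 * 6 * 6 = 7776

Answer: 7776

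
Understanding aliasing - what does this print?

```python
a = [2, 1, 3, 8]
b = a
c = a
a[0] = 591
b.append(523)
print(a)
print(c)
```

Key concept: multiple aliases.
Step by step:
`a = [2, 1, 3, 8]` → a = [2, 1, 3, 8]
`b = a` → b = [2, 1, 3, 8] (same object as a)
`c = a` → c = [2, 1, 3, 8] (same object as a, b)
`a[0] = 591` → a = [591, 1, 3, 8] (same object as b, c); b = [591, 1, 3, 8] (same object as a, c); c = [591, 1, 3, 8] (same object as a, b)
`b.append(523)` → a = [591, 1, 3, 8, 523] (same object as b, c); b = [591, 1, 3, 8, 523] (same object as a, c); c = [591, 1, 3, 8, 523] (same object as a, b)
`print(a)` → prints [591, 1, 3, 8, 523]
`print(c)` → prints [591, 1, 3, 8, 523]

Answer:
[591, 1, 3, 8, 523]
[591, 1, 3, 8, 523]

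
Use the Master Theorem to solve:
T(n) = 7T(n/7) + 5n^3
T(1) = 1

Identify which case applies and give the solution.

a=7, b=7, f(n)=5n^3. log_7(7) = 1. Since c=3 > 1 and the regularity condition holds (7(n/7)^3 = (7/7^3)n^3 with 7/7^3 < 1), Case 3 applies: T(n) = Θ(f(n)) = O(n^3).

Answer: O(n^3) - Case 3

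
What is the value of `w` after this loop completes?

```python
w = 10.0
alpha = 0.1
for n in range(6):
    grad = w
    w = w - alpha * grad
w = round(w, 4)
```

Gradient descent: w = 10.0 * (1 - 0.1)^6
`w` takes the values: 10.0 → 9.0 → 8.1 → 7.29 → 6.561 → 5.9049 → 5.31441 → 5.3144

Answer: 5.3144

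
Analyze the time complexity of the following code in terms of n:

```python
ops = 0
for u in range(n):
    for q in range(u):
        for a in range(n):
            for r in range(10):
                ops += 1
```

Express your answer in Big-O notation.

Each loop level contributes: n × n × n × 1. Multiplying the contributions gives O(n^3).

Answer: O(n^3)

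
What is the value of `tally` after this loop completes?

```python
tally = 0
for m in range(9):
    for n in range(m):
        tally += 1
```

Triangle number: 0+1+2+...+8
`tally` takes the values: 0 → 1 → 2 → 3 → 4 → 5 → 6 → 7 → 8 → 9 → 10 → 11 → 12 → 13 → 14 → 15 → 16 → 17 → 18 → 19 → 20 → 21 → 22 → 23 → 24 → 25 → 26 → 27 → 28 → 29 → 30 → 31 → 32 → 33 → 34 → 35 → 36

Answer: 36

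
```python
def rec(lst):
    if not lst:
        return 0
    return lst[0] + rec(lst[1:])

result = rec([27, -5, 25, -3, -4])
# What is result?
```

27 + (-5) + 25 + (-3) + (-4) + 0 = 40

Answer: 40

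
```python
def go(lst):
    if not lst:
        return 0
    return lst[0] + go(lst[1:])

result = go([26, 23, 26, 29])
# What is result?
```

26 + 23 + 26 + 29 + 0 = 104

Answer: 104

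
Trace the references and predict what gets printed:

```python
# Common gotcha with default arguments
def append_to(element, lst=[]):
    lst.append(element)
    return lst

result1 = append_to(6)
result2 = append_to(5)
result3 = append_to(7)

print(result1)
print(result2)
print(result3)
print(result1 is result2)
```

Key concept: mutable default argument gotcha.
Step by step:
`result1 = append_to(6)` → result1 = [6]
`result2 = append_to(5)` → result1 = [6, 5] (same object as result2); result2 = [6, 5] (same object as result1)
`result3 = append_to(7)` → result1 = [6, 5, 7] (same object as result2, result3); result2 = [6, 5, 7] (same object as result1, result3); result3 = [6, 5, 7] (same object as result1, result2)
`print(result1)` → prints [6, 5, 7]
`print(result2)` → prints [6, 5, 7]
`print(result3)` → prints [6, 5, 7]
`print(result1 is result2)` → prints True

Answer:
[6, 5, 7]
[6, 5, 7]
[6, 5, 7]
True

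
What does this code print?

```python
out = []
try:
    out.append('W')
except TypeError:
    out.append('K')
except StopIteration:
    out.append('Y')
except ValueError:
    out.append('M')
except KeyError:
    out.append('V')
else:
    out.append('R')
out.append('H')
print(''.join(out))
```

Execution trace: 'W' (try body, no exception) → 'R' (else) → 'H' (after the try/except). Output: WRH

Answer: WRH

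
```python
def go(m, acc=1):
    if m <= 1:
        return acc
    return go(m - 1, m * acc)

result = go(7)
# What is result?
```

Accumulator trace (n, acc): (7, 1) -> (6, 7) -> (5, 42) -> (4, 210) -> (3, 840) -> (2, 2520) -> (1, 5040) -> return 5040

Answer: 5040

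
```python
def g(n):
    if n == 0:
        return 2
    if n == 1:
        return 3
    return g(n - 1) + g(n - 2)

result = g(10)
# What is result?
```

Build up from base cases: g(0)=2, g(1)=3, g(2)=5, g(3)=8, g(4)=13, g(5)=21, g(6)=34, ..., g(10)=233

Answer: 233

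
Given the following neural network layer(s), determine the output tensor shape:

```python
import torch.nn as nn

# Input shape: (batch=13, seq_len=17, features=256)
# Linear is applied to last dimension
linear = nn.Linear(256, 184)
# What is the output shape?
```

Input: (13, 17, 256) -> Output: (13, 17, 184)

Answer: (13, 17, 184)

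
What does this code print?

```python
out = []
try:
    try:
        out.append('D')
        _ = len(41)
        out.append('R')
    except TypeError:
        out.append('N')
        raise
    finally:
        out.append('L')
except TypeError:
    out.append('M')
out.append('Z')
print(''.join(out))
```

Execution trace: 'D' (inner try body) → 'N' (inner except TypeError) → 'L' (inner finally) → 'M' (outer except TypeError) → 'Z' (after the try/except). Output: DNLMZ

Answer: DNLMZ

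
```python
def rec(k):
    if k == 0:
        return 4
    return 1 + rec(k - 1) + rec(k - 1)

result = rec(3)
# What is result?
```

rec(k) = 1 + 2·rec(k-1), rec(0)=4. Closed form: (4+1)·2^3 - 1 = 39.

Answer: 39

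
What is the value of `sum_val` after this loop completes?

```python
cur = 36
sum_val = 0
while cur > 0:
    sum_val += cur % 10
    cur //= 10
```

Sum digits of 36
`sum_val` takes the values: 0 → 6 → 9

Answer: 9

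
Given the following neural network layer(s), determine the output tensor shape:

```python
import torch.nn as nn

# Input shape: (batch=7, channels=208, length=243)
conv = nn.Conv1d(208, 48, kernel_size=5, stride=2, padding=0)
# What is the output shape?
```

Input: (7, 208, 243) -> Output: (7, 48, 120)

Answer: (7, 48, 120)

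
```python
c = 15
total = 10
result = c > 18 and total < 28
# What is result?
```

Trace:
`c = 15` → c = 15
`total = 10` → total = 10
`result = c > 18 and total < 28` → result = False
So result = False

Answer: False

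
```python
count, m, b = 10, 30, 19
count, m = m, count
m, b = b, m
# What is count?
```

Trace:
`count, m, b = 10, 30, 19` → count = 10; m = 30; b = 19
`count, m = m, count` → count = 30; m = 10
`m, b = b, m` → m = 19; b = 10
So count = 30

Answer: 30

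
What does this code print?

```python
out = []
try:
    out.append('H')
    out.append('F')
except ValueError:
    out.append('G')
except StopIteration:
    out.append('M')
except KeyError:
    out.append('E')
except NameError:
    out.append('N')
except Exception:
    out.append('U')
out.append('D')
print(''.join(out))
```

Execution trace: 'H' (try body) → 'F' (try body, no exception) → 'D' (after the try/except). Output: HFD

Answer: HFD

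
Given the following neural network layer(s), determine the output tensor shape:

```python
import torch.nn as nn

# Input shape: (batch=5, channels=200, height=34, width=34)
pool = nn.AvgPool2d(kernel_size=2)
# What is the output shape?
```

Input: (5, 200, 34, 34) -> Output: (5, 200, 17, 17)

Answer: (5, 200, 17, 17)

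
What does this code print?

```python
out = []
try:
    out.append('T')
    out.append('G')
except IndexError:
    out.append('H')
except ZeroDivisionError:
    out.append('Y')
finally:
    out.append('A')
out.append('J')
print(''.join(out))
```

Execution trace: 'T' (try body) → 'G' (try body, no exception) → 'A' (finally) → 'J' (after the try/except). Output: TGAJ

Answer: TGAJ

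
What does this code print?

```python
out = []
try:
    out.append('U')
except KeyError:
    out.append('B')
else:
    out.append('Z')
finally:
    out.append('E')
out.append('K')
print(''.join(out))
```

Execution trace: 'U' (try body, no exception) → 'Z' (else) → 'E' (finally) → 'K' (after the try/except). Output: UZEK

Answer: UZEK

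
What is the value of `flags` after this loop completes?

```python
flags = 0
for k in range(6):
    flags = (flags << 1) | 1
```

Build 6 consecutive 1-bits: 0b111111
`flags` takes the values: 0 → 1 → 3 → 7 → 15 → 31 → 63

Answer: 63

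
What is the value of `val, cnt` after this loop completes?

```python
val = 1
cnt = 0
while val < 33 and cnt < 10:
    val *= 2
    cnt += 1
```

Double until >= 33 or 10 iterations
`val, cnt` takes the values: (1, 0) → (2, 0) → (2, 1) → (4, 1) → (4, 2) → (8, 2) → (8, 3) → (16, 3) → (16, 4) → (32, 4) → (32, 5) → (64, 5) → (64, 6)

Answer: 64, 6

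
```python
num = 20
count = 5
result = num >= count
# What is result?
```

Trace:
`num = 20` → num = 20
`count = 5` → count = 5
`result = num >= count` → result = True
So result = True

Answer: True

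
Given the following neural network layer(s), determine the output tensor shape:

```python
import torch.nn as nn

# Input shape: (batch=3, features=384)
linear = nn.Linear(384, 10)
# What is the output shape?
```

Input: (3, 384) -> Output: (3, 10)

Answer: (3, 10)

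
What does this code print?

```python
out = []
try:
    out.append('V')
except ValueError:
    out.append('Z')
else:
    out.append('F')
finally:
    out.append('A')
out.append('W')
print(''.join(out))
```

Execution trace: 'V' (try body, no exception) → 'F' (else) → 'A' (finally) → 'W' (after the try/except). Output: VFAW

Answer: VFAW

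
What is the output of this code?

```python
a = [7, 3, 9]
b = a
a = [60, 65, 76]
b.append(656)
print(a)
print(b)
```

Key concept: rebinding vs mutation: a is rebound to a new list, b still points at the original.
Step by step:
`a = [7, 3, 9]` → a = [7, 3, 9]
`b = a` → b = [7, 3, 9] (same object as a)
`a = [60, 65, 76]` → a = [60, 65, 76]
`b.append(656)` → b = [7, 3, 9, 656]
`print(a)` → prints [60, 65, 76]
`print(b)` → prints [7, 3, 9, 656]

Answer:
[60, 65, 76]
[7, 3, 9, 656]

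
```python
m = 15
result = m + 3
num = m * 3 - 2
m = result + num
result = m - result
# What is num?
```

Trace:
`m = 15` → m = 15
`result = m + 3` → result = 18
`num = m * 3 - 2` → num = 43
`m = result + num` → m = 61
`result = m - result` → result = 43
So num = 43

Answer: 43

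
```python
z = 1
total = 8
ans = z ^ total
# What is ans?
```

Trace:
`z = 1` → z = 1
`total = 8` → total = 8
`ans = z ^ total` → ans = 9
So ans = 9

Answer: 9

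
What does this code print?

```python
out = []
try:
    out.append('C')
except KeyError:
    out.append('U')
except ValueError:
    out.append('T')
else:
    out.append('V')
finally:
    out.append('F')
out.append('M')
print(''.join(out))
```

Execution trace: 'C' (try body, no exception) → 'V' (else) → 'F' (finally) → 'M' (after the try/except). Output: CVFM

Answer: CVFM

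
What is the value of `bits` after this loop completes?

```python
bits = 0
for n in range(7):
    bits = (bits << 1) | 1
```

Build 7 consecutive 1-bits: 0b1111111
`bits` takes the values: 0 → 1 → 3 → 7 → 15 → 31 → 63 → 127

Answer: 127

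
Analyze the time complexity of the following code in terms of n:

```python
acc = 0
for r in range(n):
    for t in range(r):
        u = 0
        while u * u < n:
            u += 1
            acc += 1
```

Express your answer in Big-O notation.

Each loop level contributes: n × n × √n. Multiplying the contributions gives O(n^2√n).

Answer: O(n^2√n)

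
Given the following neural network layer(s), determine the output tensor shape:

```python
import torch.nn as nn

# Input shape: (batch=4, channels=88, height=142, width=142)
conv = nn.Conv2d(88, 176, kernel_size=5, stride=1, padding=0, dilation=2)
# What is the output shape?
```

Input: (4, 88, 142, 142) -> Output: (4, 176, 134, 134)

Answer: (4, 176, 134, 134)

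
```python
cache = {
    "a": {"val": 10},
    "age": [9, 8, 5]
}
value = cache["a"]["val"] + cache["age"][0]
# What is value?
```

Trace:
`cache = { ...` → cache = {'a': {'val': 10}, 'age': [9, 8, 5]}
`value = cache["a"]["val"] + cache["age"][0]` → value = 19
So value = 19

Answer: 19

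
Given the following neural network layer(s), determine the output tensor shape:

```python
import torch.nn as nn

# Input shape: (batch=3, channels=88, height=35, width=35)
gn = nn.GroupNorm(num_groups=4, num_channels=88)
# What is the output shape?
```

Input: (3, 88, 35, 35) -> Output: (3, 88, 35, 35)

Answer: (3, 88, 35, 35)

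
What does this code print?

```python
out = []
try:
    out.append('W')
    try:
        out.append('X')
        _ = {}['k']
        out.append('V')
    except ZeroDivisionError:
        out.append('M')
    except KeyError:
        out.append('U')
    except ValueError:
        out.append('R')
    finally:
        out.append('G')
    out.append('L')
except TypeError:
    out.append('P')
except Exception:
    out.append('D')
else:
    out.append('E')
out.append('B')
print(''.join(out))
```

Execution trace: 'W' (try body) → 'X' (inner try body) → 'U' (inner except KeyError) → 'G' (inner finally) → 'L' (try body, no exception) → 'E' (else) → 'B' (after the try/except). Output: WXUGLEB

Answer: WXUGLEB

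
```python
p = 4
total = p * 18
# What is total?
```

Trace:
`p = 4` → p = 4
`total = p * 18` → total = 72
So total = 72

Answer: 72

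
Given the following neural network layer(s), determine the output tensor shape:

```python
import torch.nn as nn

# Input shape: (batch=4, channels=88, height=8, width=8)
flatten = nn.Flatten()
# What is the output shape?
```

Input: (4, 88, 8, 8) -> Output: (4, 5632)

Answer: (4, 5632)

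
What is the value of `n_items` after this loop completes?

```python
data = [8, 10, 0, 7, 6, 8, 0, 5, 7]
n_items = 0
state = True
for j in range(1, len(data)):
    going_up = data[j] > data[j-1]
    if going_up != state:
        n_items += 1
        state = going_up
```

Count direction changes in [8, 10, 0, 7, 6, 8, 0, 5, 7]
`n_items` takes the values: 0 → 1 → 2 → 3 → 4 → 5 → 6

Answer: 6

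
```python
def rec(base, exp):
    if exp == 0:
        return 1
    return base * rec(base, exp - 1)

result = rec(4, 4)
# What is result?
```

rec(4, 4) = 4 * 4 * 4 * 4 = 256

Answer: 256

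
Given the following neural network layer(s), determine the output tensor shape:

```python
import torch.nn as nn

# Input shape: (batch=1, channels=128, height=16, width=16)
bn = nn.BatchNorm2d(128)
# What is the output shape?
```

Input: (1, 128, 16, 16) -> Output: (1, 128, 16, 16)

Answer: (1, 128, 16, 16)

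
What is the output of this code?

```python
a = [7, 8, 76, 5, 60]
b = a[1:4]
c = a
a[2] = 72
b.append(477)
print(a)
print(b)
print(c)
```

Key concept: slice vs alias.
Step by step:
`a = [7, 8, 76, 5, 60]` → a = [7, 8, 76, 5, 60]
`b = a[1:4]` → b = [8, 76, 5]
`c = a` → c = [7, 8, 76, 5, 60] (same object as a)
`a[2] = 72` → a = [7, 8, 72, 5, 60] (same object as c); c = [7, 8, 72, 5, 60] (same object as a)
`b.append(477)` → b = [8, 76, 5, 477]
`print(a)` → prints [7, 8, 72, 5, 60]
`print(b)` → prints [8, 76, 5, 477]
`print(c)` → prints [7, 8, 72, 5, 60]

Answer:
[7, 8, 72, 5, 60]
[8, 76, 5, 477]
[7, 8, 72, 5, 60]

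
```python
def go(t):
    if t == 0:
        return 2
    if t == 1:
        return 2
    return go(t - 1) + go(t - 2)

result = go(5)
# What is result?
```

Build up from base cases: go(0)=2, go(1)=2, go(2)=4, go(3)=6, go(4)=10, go(5)=16

Answer: 16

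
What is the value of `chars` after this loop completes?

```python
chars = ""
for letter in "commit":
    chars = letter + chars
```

Reverse 'commit'
`chars` takes the values: "" → "c" → "oc" → "moc" → "mmoc" → "immoc" → "timmoc"

Answer: "timmoc"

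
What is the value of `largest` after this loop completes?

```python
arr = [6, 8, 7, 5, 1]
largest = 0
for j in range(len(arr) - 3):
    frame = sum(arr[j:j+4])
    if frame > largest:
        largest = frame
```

Max sum of 4-element window in [6, 8, 7, 5, 1]
`largest` takes the values: 0 → 26

Answer: 26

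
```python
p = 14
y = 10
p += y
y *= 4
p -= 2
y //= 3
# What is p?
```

Trace:
`p = 14` → p = 14
`y = 10` → y = 10
`p += y` → p = 24
`y *= 4` → y = 40
`p -= 2` → p = 22
`y //= 3` → y = 13
So p = 22

Answer: 22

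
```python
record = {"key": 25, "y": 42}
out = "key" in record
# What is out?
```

Trace:
`record = {"key": 25, "y": 42}` → record = {'key': 25, 'y': 42}
`out = "key" in record` → out = True
So out = True

Answer: True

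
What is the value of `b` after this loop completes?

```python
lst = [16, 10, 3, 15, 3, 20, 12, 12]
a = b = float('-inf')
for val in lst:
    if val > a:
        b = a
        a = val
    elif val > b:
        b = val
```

Second largest (with repeats) in [16, 10, 3, 15, 3, 20, 12, 12]
`b` takes the values: -inf → 10 → 15 → 16

Answer: 16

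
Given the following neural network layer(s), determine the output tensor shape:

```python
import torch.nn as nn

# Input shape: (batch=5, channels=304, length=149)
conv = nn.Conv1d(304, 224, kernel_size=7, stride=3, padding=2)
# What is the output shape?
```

Input: (5, 304, 149) -> Output: (5, 224, 49)

Answer: (5, 224, 49)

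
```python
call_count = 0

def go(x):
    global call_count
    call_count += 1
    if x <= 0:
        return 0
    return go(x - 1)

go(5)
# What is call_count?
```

Linear recursion stepping by 1: 6 calls from x=5 down to ≤0.

Answer: 6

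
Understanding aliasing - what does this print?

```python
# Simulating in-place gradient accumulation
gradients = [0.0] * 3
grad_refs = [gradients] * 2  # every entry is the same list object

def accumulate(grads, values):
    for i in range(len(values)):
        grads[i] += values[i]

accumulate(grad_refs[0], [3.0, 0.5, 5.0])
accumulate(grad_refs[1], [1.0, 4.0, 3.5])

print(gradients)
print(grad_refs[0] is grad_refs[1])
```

Key concept: gradient accumulation aliasing.
Step by step:
`gradients = [0.0] * 3` → gradients = [0.0, 0.0, 0.0]
`grad_refs = [gradients] * 2` → grad_refs = [[0.0, 0.0, 0.0], [0.0, 0.0, 0.0]]
`accumulate(grad_refs[0], [3.0, 0.5, 5.0])` → gradients = [3.0, 0.5, 5.0]; grad_refs = [[3.0, 0.5, 5.0], [3.0, 0.5, 5.0]]
`accumulate(grad_refs[1], [1.0, 4.0, 3.5])` → gradients = [4.0, 4.5, 8.5]; grad_refs = [[4.0, 4.5, 8.5], [4.0, 4.5, 8.5]]
`print(gradients)` → prints [4.0, 4.5, 8.5]
`print(grad_refs[0] is grad_refs[1])` → prints True

Answer:
[4.0, 4.5, 8.5]
True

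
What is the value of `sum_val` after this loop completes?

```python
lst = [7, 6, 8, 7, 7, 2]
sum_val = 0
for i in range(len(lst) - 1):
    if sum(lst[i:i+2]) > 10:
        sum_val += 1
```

Count windows with sum > 10
`sum_val` takes the values: 0 → 1 → 2 → 3 → 4

Answer: 4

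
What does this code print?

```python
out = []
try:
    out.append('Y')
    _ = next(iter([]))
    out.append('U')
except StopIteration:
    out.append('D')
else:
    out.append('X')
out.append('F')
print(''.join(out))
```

Execution trace: 'Y' (try body) → 'D' (except StopIteration) → 'F' (after the try/except). Output: YDF

Answer: YDF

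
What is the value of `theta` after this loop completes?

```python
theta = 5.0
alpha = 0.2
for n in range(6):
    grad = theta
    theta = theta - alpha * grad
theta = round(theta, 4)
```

Gradient descent: w = 5.0 * (1 - 0.2)^6
`theta` takes the values: 5.0 → 4.0 → 3.2 → 2.56 → 2.048 → 1.6384 → 1.31072 → 1.3107

Answer: 1.3107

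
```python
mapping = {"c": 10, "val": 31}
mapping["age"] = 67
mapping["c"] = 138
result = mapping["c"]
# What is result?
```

Trace:
`mapping = {"c": 10, "val": 31}` → mapping = {'c': 10, 'val': 31}
`mapping["age"] = 67` → mapping = {'c': 10, 'val': 31, 'age': 67}
`mapping["c"] = 138` → mapping = {'c': 138, 'val': 31, 'age': 67}
`result = mapping["c"]` → result = 138
So result = 138

Answer: 138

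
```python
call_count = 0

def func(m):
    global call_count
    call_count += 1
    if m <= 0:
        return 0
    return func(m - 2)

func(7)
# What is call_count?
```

Linear recursion stepping by 2: 5 calls from m=7 down to ≤0.

Answer: 5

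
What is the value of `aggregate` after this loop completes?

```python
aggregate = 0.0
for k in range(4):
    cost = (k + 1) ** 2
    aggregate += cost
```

Sum of squared losses 1² + 2² + ... + 4²
`aggregate` takes the values: 0.0 → 1.0 → 5.0 → 14.0 → 30.0

Answer: 30.0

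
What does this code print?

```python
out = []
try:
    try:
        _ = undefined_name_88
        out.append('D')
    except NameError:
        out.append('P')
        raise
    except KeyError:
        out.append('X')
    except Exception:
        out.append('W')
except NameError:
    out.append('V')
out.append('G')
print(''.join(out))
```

Execution trace: 'P' (inner except NameError) → 'V' (outer except NameError) → 'G' (after the try/except). Output: PVG

Answer: PVG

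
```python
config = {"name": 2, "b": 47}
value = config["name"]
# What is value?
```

Trace:
`config = {"name": 2, "b": 47}` → config = {'name': 2, 'b': 47}
`value = config["name"]` → value = 2
So value = 2

Answer: 2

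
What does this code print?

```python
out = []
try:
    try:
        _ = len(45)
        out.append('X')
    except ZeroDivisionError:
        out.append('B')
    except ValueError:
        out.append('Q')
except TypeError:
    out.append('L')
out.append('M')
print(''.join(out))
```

Execution trace: 'L' (outer except TypeError) → 'M' (after the try/except). Output: LM

Answer: LM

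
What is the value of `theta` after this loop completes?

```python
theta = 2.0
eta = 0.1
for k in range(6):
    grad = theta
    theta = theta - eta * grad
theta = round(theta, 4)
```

Gradient descent: w = 2.0 * (1 - 0.1)^6
`theta` takes the values: 2.0 → 1.8 → 1.62 → 1.458 → 1.3122 → 1.18098 → 1.062882 → 1.0629

Answer: 1.0629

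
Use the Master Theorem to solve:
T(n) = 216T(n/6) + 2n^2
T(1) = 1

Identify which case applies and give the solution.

a=216, b=6, f(n)=2n^2. log_6(216) = 3. Since c=2 < 3, Case 1 applies: T(n) = Θ(n^log_b(a)) = O(n^3).

Answer: O(n^3) - Case 1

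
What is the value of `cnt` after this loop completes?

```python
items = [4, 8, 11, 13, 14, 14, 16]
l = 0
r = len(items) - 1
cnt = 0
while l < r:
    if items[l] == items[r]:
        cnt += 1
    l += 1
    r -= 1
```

Count matching pairs from ends
`cnt` takes the values: 0

Answer: 0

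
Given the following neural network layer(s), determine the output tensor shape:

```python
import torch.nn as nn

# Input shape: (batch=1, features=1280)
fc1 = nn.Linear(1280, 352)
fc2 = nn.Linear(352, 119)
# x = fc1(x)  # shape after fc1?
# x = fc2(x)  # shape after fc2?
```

Input: (1, 1280) -> after fc1: (1, 352) -> Output: (1, 119)

Answer: (1, 119)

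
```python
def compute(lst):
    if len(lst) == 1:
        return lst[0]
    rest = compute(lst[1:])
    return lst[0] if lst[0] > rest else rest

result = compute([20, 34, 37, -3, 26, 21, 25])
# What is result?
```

Recursive max over [20, 34, 37, -3, 26, 21, 25] = 37

Answer: 37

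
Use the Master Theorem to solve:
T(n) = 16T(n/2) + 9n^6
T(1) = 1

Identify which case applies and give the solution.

a=16, b=2, f(n)=9n^6. log_2(16) = 4. Since c=6 > 4 and the regularity condition holds (16(n/2)^6 = (16/2^6)n^6 with 16/2^6 < 1), Case 3 applies: T(n) = Θ(f(n)) = O(n^6).

Answer: O(n^6) - Case 3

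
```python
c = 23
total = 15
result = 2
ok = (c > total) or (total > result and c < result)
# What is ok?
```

Trace:
`c = 23` → c = 23
`total = 15` → total = 15
`result = 2` → result = 2
`ok = (c > total) or (total > result and c < result)` → ok = True
So ok = True

Answer: True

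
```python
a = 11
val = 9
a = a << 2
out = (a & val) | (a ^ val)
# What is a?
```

Trace:
`a = 11` → a = 11
`val = 9` → val = 9
`a = a << 2` → a = 44
`out = (a & val) | (a ^ val)` → out = 45
So a = 44

Answer: 44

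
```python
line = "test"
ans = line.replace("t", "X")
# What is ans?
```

Trace:
`line = "test"` → line = 'test'
`ans = line.replace("t", "X")` → ans = 'XesX'
So ans = 'XesX'

Answer: 'XesX'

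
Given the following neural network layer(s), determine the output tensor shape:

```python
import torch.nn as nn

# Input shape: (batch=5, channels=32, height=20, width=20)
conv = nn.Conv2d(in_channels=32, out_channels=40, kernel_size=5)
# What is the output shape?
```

Input: (5, 32, 20, 20) -> Output: (5, 40, 16, 16)

Answer: (5, 40, 16, 16)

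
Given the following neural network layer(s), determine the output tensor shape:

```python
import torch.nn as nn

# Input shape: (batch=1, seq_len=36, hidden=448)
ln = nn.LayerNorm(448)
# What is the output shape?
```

Input: (1, 36, 448) -> Output: (1, 36, 448)

Answer: (1, 36, 448)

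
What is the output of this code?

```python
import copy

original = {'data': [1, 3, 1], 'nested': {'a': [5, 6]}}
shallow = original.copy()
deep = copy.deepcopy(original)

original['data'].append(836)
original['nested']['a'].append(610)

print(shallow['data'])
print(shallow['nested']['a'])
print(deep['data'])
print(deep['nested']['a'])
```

Key concept: comparing shallow vs deep copy.
Step by step:
`original = {'data': [1, 3, 1], 'nested': {'a': [5, 6]}}` → original = {'data': [1, 3, 1], 'nested': {'a': [5, 6]}}
`shallow = original.copy()` → shallow = {'data': [1, 3, 1], 'nested': {'a': [5, 6]}}
`deep = copy.deepcopy(original)` → deep = {'data': [1, 3, 1], 'nested': {'a': [5, 6]}}
`original['data'].append(836)` → original = {'data': [1, 3, 1, 836], 'nested': {'a': [5, 6]}}; shallow = {'data': [1, 3, 1, 836], 'nested': {'a': [5, 6]}}
`original['nested']['a'].append(610)` → original = {'data': [1, 3, 1, 836], 'nested': {'a': [5, 6, 610]}}; shallow = {'data': [1, 3, 1, 836], 'nested': {'a': [5, 6, 610]}}
`print(shallow['data'])` → prints [1, 3, 1, 836]
`print(shallow['nested']['a'])` → prints [5, 6, 610]
`print(deep['data'])` → prints [1, 3, 1]
`print(deep['nested']['a'])` → prints [5, 6]

Answer:
[1, 3, 1, 836]
[5, 6, 610]
[1, 3, 1]
[5, 6]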